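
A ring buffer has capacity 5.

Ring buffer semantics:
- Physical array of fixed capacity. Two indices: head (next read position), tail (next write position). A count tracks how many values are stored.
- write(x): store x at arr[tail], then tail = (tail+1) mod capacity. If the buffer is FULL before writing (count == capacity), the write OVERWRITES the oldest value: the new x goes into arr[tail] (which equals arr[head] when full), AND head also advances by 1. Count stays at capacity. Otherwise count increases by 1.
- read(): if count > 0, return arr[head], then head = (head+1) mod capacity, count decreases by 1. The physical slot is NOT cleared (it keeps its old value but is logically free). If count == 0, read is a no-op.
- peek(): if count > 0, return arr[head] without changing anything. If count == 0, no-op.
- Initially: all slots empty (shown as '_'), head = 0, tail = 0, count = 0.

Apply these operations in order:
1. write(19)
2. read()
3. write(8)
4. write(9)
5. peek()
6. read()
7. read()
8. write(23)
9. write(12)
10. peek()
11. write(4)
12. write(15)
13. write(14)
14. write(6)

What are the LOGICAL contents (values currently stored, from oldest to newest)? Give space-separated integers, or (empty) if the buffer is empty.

After op 1 (write(19)): arr=[19 _ _ _ _] head=0 tail=1 count=1
After op 2 (read()): arr=[19 _ _ _ _] head=1 tail=1 count=0
After op 3 (write(8)): arr=[19 8 _ _ _] head=1 tail=2 count=1
After op 4 (write(9)): arr=[19 8 9 _ _] head=1 tail=3 count=2
After op 5 (peek()): arr=[19 8 9 _ _] head=1 tail=3 count=2
After op 6 (read()): arr=[19 8 9 _ _] head=2 tail=3 count=1
After op 7 (read()): arr=[19 8 9 _ _] head=3 tail=3 count=0
After op 8 (write(23)): arr=[19 8 9 23 _] head=3 tail=4 count=1
After op 9 (write(12)): arr=[19 8 9 23 12] head=3 tail=0 count=2
After op 10 (peek()): arr=[19 8 9 23 12] head=3 tail=0 count=2
After op 11 (write(4)): arr=[4 8 9 23 12] head=3 tail=1 count=3
After op 12 (write(15)): arr=[4 15 9 23 12] head=3 tail=2 count=4
After op 13 (write(14)): arr=[4 15 14 23 12] head=3 tail=3 count=5
After op 14 (write(6)): arr=[4 15 14 6 12] head=4 tail=4 count=5

Answer: 12 4 15 14 6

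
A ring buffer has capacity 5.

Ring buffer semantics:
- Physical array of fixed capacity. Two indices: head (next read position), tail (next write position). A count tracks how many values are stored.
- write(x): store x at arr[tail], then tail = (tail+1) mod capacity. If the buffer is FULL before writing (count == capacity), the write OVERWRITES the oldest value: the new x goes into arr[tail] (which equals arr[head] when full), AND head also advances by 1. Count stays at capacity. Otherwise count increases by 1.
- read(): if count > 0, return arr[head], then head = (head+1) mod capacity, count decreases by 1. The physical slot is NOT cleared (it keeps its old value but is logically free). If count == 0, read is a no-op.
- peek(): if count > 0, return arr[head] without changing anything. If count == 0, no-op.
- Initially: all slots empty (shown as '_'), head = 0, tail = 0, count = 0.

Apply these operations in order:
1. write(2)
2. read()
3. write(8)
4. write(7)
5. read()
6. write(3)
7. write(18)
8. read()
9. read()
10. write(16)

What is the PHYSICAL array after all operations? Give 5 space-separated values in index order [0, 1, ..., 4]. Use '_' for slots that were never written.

After op 1 (write(2)): arr=[2 _ _ _ _] head=0 tail=1 count=1
After op 2 (read()): arr=[2 _ _ _ _] head=1 tail=1 count=0
After op 3 (write(8)): arr=[2 8 _ _ _] head=1 tail=2 count=1
After op 4 (write(7)): arr=[2 8 7 _ _] head=1 tail=3 count=2
After op 5 (read()): arr=[2 8 7 _ _] head=2 tail=3 count=1
After op 6 (write(3)): arr=[2 8 7 3 _] head=2 tail=4 count=2
After op 7 (write(18)): arr=[2 8 7 3 18] head=2 tail=0 count=3
After op 8 (read()): arr=[2 8 7 3 18] head=3 tail=0 count=2
After op 9 (read()): arr=[2 8 7 3 18] head=4 tail=0 count=1
After op 10 (write(16)): arr=[16 8 7 3 18] head=4 tail=1 count=2

Answer: 16 8 7 3 18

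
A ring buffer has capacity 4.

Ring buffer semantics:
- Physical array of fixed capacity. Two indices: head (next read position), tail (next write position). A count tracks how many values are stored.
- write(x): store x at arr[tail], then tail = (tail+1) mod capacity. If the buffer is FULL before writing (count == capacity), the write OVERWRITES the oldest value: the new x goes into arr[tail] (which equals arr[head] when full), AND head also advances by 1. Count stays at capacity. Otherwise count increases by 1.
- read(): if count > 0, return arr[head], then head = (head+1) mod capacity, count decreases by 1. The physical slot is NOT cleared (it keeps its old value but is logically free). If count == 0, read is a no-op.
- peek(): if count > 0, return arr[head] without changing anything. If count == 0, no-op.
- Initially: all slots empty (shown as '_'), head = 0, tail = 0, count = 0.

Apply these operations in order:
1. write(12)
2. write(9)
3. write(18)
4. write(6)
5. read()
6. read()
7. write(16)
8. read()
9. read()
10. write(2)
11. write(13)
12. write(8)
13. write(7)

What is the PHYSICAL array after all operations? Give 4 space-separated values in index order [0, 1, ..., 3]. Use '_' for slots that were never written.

Answer: 7 2 13 8

Derivation:
After op 1 (write(12)): arr=[12 _ _ _] head=0 tail=1 count=1
After op 2 (write(9)): arr=[12 9 _ _] head=0 tail=2 count=2
After op 3 (write(18)): arr=[12 9 18 _] head=0 tail=3 count=3
After op 4 (write(6)): arr=[12 9 18 6] head=0 tail=0 count=4
After op 5 (read()): arr=[12 9 18 6] head=1 tail=0 count=3
After op 6 (read()): arr=[12 9 18 6] head=2 tail=0 count=2
After op 7 (write(16)): arr=[16 9 18 6] head=2 tail=1 count=3
After op 8 (read()): arr=[16 9 18 6] head=3 tail=1 count=2
After op 9 (read()): arr=[16 9 18 6] head=0 tail=1 count=1
After op 10 (write(2)): arr=[16 2 18 6] head=0 tail=2 count=2
After op 11 (write(13)): arr=[16 2 13 6] head=0 tail=3 count=3
After op 12 (write(8)): arr=[16 2 13 8] head=0 tail=0 count=4
After op 13 (write(7)): arr=[7 2 13 8] head=1 tail=1 count=4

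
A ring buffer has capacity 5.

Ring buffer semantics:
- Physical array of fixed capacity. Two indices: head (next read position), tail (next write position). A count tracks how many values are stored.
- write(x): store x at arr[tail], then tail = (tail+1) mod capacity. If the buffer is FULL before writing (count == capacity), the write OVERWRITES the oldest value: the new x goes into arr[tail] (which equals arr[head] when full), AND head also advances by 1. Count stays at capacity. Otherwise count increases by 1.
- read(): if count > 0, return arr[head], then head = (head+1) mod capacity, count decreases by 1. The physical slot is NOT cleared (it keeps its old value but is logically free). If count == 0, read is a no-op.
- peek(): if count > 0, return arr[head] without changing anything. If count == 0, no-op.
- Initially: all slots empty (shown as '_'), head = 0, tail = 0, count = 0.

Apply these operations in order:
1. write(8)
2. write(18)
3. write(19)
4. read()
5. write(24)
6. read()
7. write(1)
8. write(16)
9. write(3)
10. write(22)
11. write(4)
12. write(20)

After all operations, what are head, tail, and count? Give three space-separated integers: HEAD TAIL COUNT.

Answer: 0 0 5

Derivation:
After op 1 (write(8)): arr=[8 _ _ _ _] head=0 tail=1 count=1
After op 2 (write(18)): arr=[8 18 _ _ _] head=0 tail=2 count=2
After op 3 (write(19)): arr=[8 18 19 _ _] head=0 tail=3 count=3
After op 4 (read()): arr=[8 18 19 _ _] head=1 tail=3 count=2
After op 5 (write(24)): arr=[8 18 19 24 _] head=1 tail=4 count=3
After op 6 (read()): arr=[8 18 19 24 _] head=2 tail=4 count=2
After op 7 (write(1)): arr=[8 18 19 24 1] head=2 tail=0 count=3
After op 8 (write(16)): arr=[16 18 19 24 1] head=2 tail=1 count=4
After op 9 (write(3)): arr=[16 3 19 24 1] head=2 tail=2 count=5
After op 10 (write(22)): arr=[16 3 22 24 1] head=3 tail=3 count=5
After op 11 (write(4)): arr=[16 3 22 4 1] head=4 tail=4 count=5
After op 12 (write(20)): arr=[16 3 22 4 20] head=0 tail=0 count=5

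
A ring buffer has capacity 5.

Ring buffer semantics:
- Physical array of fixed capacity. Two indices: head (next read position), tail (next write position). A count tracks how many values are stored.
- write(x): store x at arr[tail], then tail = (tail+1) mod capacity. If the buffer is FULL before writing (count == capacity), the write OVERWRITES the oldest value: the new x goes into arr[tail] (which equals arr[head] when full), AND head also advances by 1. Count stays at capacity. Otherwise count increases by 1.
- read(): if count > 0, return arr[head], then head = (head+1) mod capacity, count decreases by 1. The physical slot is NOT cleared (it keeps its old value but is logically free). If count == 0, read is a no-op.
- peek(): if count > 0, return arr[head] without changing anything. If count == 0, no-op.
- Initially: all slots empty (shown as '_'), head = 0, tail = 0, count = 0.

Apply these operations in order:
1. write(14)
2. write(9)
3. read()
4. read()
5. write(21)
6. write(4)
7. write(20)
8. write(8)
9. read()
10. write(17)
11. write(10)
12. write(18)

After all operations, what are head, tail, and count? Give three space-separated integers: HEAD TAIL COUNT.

Answer: 4 4 5

Derivation:
After op 1 (write(14)): arr=[14 _ _ _ _] head=0 tail=1 count=1
After op 2 (write(9)): arr=[14 9 _ _ _] head=0 tail=2 count=2
After op 3 (read()): arr=[14 9 _ _ _] head=1 tail=2 count=1
After op 4 (read()): arr=[14 9 _ _ _] head=2 tail=2 count=0
After op 5 (write(21)): arr=[14 9 21 _ _] head=2 tail=3 count=1
After op 6 (write(4)): arr=[14 9 21 4 _] head=2 tail=4 count=2
After op 7 (write(20)): arr=[14 9 21 4 20] head=2 tail=0 count=3
After op 8 (write(8)): arr=[8 9 21 4 20] head=2 tail=1 count=4
After op 9 (read()): arr=[8 9 21 4 20] head=3 tail=1 count=3
After op 10 (write(17)): arr=[8 17 21 4 20] head=3 tail=2 count=4
After op 11 (write(10)): arr=[8 17 10 4 20] head=3 tail=3 count=5
After op 12 (write(18)): arr=[8 17 10 18 20] head=4 tail=4 count=5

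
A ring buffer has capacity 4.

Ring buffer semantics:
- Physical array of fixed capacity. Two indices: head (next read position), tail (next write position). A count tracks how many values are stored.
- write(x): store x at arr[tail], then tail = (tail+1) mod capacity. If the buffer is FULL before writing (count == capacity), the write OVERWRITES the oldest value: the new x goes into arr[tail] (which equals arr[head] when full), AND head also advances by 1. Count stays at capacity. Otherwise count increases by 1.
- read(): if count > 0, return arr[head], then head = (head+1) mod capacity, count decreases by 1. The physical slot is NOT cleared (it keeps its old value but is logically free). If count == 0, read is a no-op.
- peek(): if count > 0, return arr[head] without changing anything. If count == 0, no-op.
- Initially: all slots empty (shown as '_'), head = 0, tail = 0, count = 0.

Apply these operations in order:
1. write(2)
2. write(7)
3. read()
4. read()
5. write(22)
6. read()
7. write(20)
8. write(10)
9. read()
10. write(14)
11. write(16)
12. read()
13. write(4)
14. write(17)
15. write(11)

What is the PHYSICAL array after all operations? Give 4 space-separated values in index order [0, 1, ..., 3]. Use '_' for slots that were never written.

After op 1 (write(2)): arr=[2 _ _ _] head=0 tail=1 count=1
After op 2 (write(7)): arr=[2 7 _ _] head=0 tail=2 count=2
After op 3 (read()): arr=[2 7 _ _] head=1 tail=2 count=1
After op 4 (read()): arr=[2 7 _ _] head=2 tail=2 count=0
After op 5 (write(22)): arr=[2 7 22 _] head=2 tail=3 count=1
After op 6 (read()): arr=[2 7 22 _] head=3 tail=3 count=0
After op 7 (write(20)): arr=[2 7 22 20] head=3 tail=0 count=1
After op 8 (write(10)): arr=[10 7 22 20] head=3 tail=1 count=2
After op 9 (read()): arr=[10 7 22 20] head=0 tail=1 count=1
After op 10 (write(14)): arr=[10 14 22 20] head=0 tail=2 count=2
After op 11 (write(16)): arr=[10 14 16 20] head=0 tail=3 count=3
After op 12 (read()): arr=[10 14 16 20] head=1 tail=3 count=2
After op 13 (write(4)): arr=[10 14 16 4] head=1 tail=0 count=3
After op 14 (write(17)): arr=[17 14 16 4] head=1 tail=1 count=4
After op 15 (write(11)): arr=[17 11 16 4] head=2 tail=2 count=4

Answer: 17 11 16 4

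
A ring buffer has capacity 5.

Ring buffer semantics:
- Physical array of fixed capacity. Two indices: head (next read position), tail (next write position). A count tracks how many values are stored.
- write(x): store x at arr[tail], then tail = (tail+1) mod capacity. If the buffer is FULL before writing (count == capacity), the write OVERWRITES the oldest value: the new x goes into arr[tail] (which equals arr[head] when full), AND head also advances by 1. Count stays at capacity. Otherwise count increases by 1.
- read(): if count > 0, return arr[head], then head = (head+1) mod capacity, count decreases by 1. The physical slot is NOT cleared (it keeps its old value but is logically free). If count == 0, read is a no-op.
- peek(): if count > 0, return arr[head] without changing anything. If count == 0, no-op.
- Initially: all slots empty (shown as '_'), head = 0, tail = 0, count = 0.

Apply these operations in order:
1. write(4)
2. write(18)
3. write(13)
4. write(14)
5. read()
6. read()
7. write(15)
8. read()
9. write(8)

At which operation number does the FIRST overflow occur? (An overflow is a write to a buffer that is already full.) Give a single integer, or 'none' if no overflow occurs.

After op 1 (write(4)): arr=[4 _ _ _ _] head=0 tail=1 count=1
After op 2 (write(18)): arr=[4 18 _ _ _] head=0 tail=2 count=2
After op 3 (write(13)): arr=[4 18 13 _ _] head=0 tail=3 count=3
After op 4 (write(14)): arr=[4 18 13 14 _] head=0 tail=4 count=4
After op 5 (read()): arr=[4 18 13 14 _] head=1 tail=4 count=3
After op 6 (read()): arr=[4 18 13 14 _] head=2 tail=4 count=2
After op 7 (write(15)): arr=[4 18 13 14 15] head=2 tail=0 count=3
After op 8 (read()): arr=[4 18 13 14 15] head=3 tail=0 count=2
After op 9 (write(8)): arr=[8 18 13 14 15] head=3 tail=1 count=3

Answer: none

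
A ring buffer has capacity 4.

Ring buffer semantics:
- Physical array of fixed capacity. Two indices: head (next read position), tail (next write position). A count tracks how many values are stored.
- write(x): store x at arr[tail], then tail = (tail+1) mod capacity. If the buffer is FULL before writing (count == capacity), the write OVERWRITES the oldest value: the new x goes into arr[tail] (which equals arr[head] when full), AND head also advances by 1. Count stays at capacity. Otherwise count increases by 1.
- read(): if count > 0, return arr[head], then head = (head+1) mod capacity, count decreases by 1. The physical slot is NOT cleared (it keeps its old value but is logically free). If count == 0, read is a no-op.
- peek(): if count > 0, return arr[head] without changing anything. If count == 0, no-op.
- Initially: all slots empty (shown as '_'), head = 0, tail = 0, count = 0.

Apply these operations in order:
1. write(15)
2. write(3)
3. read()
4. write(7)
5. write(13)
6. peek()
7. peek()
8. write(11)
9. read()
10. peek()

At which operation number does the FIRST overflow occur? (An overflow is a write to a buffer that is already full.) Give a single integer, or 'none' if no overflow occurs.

Answer: none

Derivation:
After op 1 (write(15)): arr=[15 _ _ _] head=0 tail=1 count=1
After op 2 (write(3)): arr=[15 3 _ _] head=0 tail=2 count=2
After op 3 (read()): arr=[15 3 _ _] head=1 tail=2 count=1
After op 4 (write(7)): arr=[15 3 7 _] head=1 tail=3 count=2
After op 5 (write(13)): arr=[15 3 7 13] head=1 tail=0 count=3
After op 6 (peek()): arr=[15 3 7 13] head=1 tail=0 count=3
After op 7 (peek()): arr=[15 3 7 13] head=1 tail=0 count=3
After op 8 (write(11)): arr=[11 3 7 13] head=1 tail=1 count=4
After op 9 (read()): arr=[11 3 7 13] head=2 tail=1 count=3
After op 10 (peek()): arr=[11 3 7 13] head=2 tail=1 count=3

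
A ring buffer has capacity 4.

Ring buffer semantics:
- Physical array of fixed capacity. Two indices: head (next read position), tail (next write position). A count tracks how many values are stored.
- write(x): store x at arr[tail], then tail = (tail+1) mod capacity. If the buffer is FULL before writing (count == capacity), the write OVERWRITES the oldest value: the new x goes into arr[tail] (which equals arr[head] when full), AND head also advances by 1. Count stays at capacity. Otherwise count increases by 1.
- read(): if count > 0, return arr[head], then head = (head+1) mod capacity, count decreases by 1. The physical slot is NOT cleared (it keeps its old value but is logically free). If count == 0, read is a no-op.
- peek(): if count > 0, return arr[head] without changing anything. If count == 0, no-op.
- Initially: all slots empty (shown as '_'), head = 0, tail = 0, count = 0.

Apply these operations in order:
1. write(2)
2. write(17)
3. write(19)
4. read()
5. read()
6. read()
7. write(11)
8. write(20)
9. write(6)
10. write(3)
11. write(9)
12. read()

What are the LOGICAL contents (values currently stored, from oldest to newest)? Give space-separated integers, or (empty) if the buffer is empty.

Answer: 6 3 9

Derivation:
After op 1 (write(2)): arr=[2 _ _ _] head=0 tail=1 count=1
After op 2 (write(17)): arr=[2 17 _ _] head=0 tail=2 count=2
After op 3 (write(19)): arr=[2 17 19 _] head=0 tail=3 count=3
After op 4 (read()): arr=[2 17 19 _] head=1 tail=3 count=2
After op 5 (read()): arr=[2 17 19 _] head=2 tail=3 count=1
After op 6 (read()): arr=[2 17 19 _] head=3 tail=3 count=0
After op 7 (write(11)): arr=[2 17 19 11] head=3 tail=0 count=1
After op 8 (write(20)): arr=[20 17 19 11] head=3 tail=1 count=2
After op 9 (write(6)): arr=[20 6 19 11] head=3 tail=2 count=3
After op 10 (write(3)): arr=[20 6 3 11] head=3 tail=3 count=4
After op 11 (write(9)): arr=[20 6 3 9] head=0 tail=0 count=4
After op 12 (read()): arr=[20 6 3 9] head=1 tail=0 count=3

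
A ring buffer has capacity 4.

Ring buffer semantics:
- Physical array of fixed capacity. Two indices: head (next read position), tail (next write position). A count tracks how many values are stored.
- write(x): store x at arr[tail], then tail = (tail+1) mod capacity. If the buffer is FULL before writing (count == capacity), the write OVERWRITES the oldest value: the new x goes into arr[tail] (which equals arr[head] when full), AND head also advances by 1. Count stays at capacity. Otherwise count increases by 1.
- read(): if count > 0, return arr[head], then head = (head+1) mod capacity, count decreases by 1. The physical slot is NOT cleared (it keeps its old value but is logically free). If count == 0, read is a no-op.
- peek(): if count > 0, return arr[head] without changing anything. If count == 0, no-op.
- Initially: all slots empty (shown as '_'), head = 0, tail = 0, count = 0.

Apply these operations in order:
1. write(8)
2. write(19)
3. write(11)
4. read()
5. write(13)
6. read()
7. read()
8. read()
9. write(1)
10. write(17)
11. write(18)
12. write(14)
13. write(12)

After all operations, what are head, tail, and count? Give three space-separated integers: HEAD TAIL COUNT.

After op 1 (write(8)): arr=[8 _ _ _] head=0 tail=1 count=1
After op 2 (write(19)): arr=[8 19 _ _] head=0 tail=2 count=2
After op 3 (write(11)): arr=[8 19 11 _] head=0 tail=3 count=3
After op 4 (read()): arr=[8 19 11 _] head=1 tail=3 count=2
After op 5 (write(13)): arr=[8 19 11 13] head=1 tail=0 count=3
After op 6 (read()): arr=[8 19 11 13] head=2 tail=0 count=2
After op 7 (read()): arr=[8 19 11 13] head=3 tail=0 count=1
After op 8 (read()): arr=[8 19 11 13] head=0 tail=0 count=0
After op 9 (write(1)): arr=[1 19 11 13] head=0 tail=1 count=1
After op 10 (write(17)): arr=[1 17 11 13] head=0 tail=2 count=2
After op 11 (write(18)): arr=[1 17 18 13] head=0 tail=3 count=3
After op 12 (write(14)): arr=[1 17 18 14] head=0 tail=0 count=4
After op 13 (write(12)): arr=[12 17 18 14] head=1 tail=1 count=4

Answer: 1 1 4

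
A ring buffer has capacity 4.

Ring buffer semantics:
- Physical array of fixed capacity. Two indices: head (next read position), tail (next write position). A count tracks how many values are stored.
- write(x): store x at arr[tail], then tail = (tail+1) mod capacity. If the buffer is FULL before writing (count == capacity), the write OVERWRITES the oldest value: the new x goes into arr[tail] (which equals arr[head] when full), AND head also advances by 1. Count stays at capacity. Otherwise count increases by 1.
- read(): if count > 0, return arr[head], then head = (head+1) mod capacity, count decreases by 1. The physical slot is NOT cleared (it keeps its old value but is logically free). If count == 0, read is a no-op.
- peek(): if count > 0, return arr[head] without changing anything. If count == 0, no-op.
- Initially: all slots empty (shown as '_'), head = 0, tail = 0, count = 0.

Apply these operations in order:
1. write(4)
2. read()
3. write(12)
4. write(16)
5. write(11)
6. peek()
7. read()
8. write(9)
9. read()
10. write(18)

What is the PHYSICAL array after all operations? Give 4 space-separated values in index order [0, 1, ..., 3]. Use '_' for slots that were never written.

After op 1 (write(4)): arr=[4 _ _ _] head=0 tail=1 count=1
After op 2 (read()): arr=[4 _ _ _] head=1 tail=1 count=0
After op 3 (write(12)): arr=[4 12 _ _] head=1 tail=2 count=1
After op 4 (write(16)): arr=[4 12 16 _] head=1 tail=3 count=2
After op 5 (write(11)): arr=[4 12 16 11] head=1 tail=0 count=3
After op 6 (peek()): arr=[4 12 16 11] head=1 tail=0 count=3
After op 7 (read()): arr=[4 12 16 11] head=2 tail=0 count=2
After op 8 (write(9)): arr=[9 12 16 11] head=2 tail=1 count=3
After op 9 (read()): arr=[9 12 16 11] head=3 tail=1 count=2
After op 10 (write(18)): arr=[9 18 16 11] head=3 tail=2 count=3

Answer: 9 18 16 11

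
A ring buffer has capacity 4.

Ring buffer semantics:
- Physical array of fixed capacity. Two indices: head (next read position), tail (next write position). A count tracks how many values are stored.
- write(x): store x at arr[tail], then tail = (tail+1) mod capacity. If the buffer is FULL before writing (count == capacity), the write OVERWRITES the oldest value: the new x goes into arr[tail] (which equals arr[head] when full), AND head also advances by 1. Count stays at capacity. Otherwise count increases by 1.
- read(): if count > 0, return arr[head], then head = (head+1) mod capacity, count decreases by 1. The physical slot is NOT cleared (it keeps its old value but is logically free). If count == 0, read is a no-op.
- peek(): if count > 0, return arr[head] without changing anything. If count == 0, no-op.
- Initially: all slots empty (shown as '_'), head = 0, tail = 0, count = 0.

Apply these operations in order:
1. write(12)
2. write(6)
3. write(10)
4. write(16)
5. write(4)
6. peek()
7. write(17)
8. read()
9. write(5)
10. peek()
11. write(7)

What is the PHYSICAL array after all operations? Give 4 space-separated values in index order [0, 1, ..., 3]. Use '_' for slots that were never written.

Answer: 4 17 5 7

Derivation:
After op 1 (write(12)): arr=[12 _ _ _] head=0 tail=1 count=1
After op 2 (write(6)): arr=[12 6 _ _] head=0 tail=2 count=2
After op 3 (write(10)): arr=[12 6 10 _] head=0 tail=3 count=3
After op 4 (write(16)): arr=[12 6 10 16] head=0 tail=0 count=4
After op 5 (write(4)): arr=[4 6 10 16] head=1 tail=1 count=4
After op 6 (peek()): arr=[4 6 10 16] head=1 tail=1 count=4
After op 7 (write(17)): arr=[4 17 10 16] head=2 tail=2 count=4
After op 8 (read()): arr=[4 17 10 16] head=3 tail=2 count=3
After op 9 (write(5)): arr=[4 17 5 16] head=3 tail=3 count=4
After op 10 (peek()): arr=[4 17 5 16] head=3 tail=3 count=4
After op 11 (write(7)): arr=[4 17 5 7] head=0 tail=0 count=4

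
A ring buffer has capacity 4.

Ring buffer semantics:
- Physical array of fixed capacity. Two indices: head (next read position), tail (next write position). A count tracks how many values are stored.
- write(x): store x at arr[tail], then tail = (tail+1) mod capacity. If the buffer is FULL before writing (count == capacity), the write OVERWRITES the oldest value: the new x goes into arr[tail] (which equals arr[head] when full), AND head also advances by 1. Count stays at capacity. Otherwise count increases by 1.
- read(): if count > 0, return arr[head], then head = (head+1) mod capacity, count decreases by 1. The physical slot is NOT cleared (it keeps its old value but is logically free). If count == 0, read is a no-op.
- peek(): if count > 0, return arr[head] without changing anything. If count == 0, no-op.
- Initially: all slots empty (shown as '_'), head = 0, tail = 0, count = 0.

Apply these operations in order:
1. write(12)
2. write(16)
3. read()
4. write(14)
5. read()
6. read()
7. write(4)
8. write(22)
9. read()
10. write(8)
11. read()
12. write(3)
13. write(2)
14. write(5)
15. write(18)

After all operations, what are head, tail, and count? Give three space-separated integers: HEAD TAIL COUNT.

Answer: 2 2 4

Derivation:
After op 1 (write(12)): arr=[12 _ _ _] head=0 tail=1 count=1
After op 2 (write(16)): arr=[12 16 _ _] head=0 tail=2 count=2
After op 3 (read()): arr=[12 16 _ _] head=1 tail=2 count=1
After op 4 (write(14)): arr=[12 16 14 _] head=1 tail=3 count=2
After op 5 (read()): arr=[12 16 14 _] head=2 tail=3 count=1
After op 6 (read()): arr=[12 16 14 _] head=3 tail=3 count=0
After op 7 (write(4)): arr=[12 16 14 4] head=3 tail=0 count=1
After op 8 (write(22)): arr=[22 16 14 4] head=3 tail=1 count=2
After op 9 (read()): arr=[22 16 14 4] head=0 tail=1 count=1
After op 10 (write(8)): arr=[22 8 14 4] head=0 tail=2 count=2
After op 11 (read()): arr=[22 8 14 4] head=1 tail=2 count=1
After op 12 (write(3)): arr=[22 8 3 4] head=1 tail=3 count=2
After op 13 (write(2)): arr=[22 8 3 2] head=1 tail=0 count=3
After op 14 (write(5)): arr=[5 8 3 2] head=1 tail=1 count=4
After op 15 (write(18)): arr=[5 18 3 2] head=2 tail=2 count=4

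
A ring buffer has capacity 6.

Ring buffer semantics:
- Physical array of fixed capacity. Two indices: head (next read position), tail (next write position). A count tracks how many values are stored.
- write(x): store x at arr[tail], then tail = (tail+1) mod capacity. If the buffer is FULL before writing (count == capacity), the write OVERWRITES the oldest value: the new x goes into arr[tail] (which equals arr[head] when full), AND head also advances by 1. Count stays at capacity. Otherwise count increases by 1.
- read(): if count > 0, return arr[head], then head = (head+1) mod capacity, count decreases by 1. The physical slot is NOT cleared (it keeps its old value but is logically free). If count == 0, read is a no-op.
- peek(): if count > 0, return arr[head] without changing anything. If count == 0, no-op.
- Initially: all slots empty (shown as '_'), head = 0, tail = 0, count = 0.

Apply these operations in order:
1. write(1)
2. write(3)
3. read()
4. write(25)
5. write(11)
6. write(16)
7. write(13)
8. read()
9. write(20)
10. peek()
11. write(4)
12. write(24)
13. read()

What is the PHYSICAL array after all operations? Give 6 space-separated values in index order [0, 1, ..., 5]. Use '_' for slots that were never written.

Answer: 20 4 24 11 16 13

Derivation:
After op 1 (write(1)): arr=[1 _ _ _ _ _] head=0 tail=1 count=1
After op 2 (write(3)): arr=[1 3 _ _ _ _] head=0 tail=2 count=2
After op 3 (read()): arr=[1 3 _ _ _ _] head=1 tail=2 count=1
After op 4 (write(25)): arr=[1 3 25 _ _ _] head=1 tail=3 count=2
After op 5 (write(11)): arr=[1 3 25 11 _ _] head=1 tail=4 count=3
After op 6 (write(16)): arr=[1 3 25 11 16 _] head=1 tail=5 count=4
After op 7 (write(13)): arr=[1 3 25 11 16 13] head=1 tail=0 count=5
After op 8 (read()): arr=[1 3 25 11 16 13] head=2 tail=0 count=4
After op 9 (write(20)): arr=[20 3 25 11 16 13] head=2 tail=1 count=5
After op 10 (peek()): arr=[20 3 25 11 16 13] head=2 tail=1 count=5
After op 11 (write(4)): arr=[20 4 25 11 16 13] head=2 tail=2 count=6
After op 12 (write(24)): arr=[20 4 24 11 16 13] head=3 tail=3 count=6
After op 13 (read()): arr=[20 4 24 11 16 13] head=4 tail=3 count=5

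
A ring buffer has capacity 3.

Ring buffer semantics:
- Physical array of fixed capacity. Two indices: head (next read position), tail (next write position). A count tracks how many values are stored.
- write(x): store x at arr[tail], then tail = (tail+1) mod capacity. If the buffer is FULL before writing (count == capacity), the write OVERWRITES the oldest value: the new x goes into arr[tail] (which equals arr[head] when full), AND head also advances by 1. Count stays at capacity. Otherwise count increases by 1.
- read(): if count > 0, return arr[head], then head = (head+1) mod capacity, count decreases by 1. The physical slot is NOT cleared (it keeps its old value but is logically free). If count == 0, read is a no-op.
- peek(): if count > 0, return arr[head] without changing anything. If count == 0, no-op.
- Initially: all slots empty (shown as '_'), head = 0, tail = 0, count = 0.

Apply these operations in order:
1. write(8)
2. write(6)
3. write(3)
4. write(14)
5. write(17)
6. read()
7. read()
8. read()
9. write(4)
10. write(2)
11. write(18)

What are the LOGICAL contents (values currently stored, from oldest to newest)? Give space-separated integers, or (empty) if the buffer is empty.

Answer: 4 2 18

Derivation:
After op 1 (write(8)): arr=[8 _ _] head=0 tail=1 count=1
After op 2 (write(6)): arr=[8 6 _] head=0 tail=2 count=2
After op 3 (write(3)): arr=[8 6 3] head=0 tail=0 count=3
After op 4 (write(14)): arr=[14 6 3] head=1 tail=1 count=3
After op 5 (write(17)): arr=[14 17 3] head=2 tail=2 count=3
After op 6 (read()): arr=[14 17 3] head=0 tail=2 count=2
After op 7 (read()): arr=[14 17 3] head=1 tail=2 count=1
After op 8 (read()): arr=[14 17 3] head=2 tail=2 count=0
After op 9 (write(4)): arr=[14 17 4] head=2 tail=0 count=1
After op 10 (write(2)): arr=[2 17 4] head=2 tail=1 count=2
After op 11 (write(18)): arr=[2 18 4] head=2 tail=2 count=3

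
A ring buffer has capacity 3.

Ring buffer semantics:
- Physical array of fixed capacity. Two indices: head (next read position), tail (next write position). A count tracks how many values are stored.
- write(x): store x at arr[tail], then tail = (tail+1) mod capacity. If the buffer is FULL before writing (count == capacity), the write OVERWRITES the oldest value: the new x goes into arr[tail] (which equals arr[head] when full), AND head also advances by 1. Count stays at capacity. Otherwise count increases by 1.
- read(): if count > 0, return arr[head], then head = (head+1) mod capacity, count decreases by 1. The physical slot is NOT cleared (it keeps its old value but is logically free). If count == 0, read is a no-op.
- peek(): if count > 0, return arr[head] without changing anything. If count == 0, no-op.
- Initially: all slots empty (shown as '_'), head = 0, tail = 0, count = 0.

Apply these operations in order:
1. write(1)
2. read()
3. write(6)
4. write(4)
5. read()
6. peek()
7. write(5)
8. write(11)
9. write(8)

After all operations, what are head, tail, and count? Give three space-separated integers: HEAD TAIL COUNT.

After op 1 (write(1)): arr=[1 _ _] head=0 tail=1 count=1
After op 2 (read()): arr=[1 _ _] head=1 tail=1 count=0
After op 3 (write(6)): arr=[1 6 _] head=1 tail=2 count=1
After op 4 (write(4)): arr=[1 6 4] head=1 tail=0 count=2
After op 5 (read()): arr=[1 6 4] head=2 tail=0 count=1
After op 6 (peek()): arr=[1 6 4] head=2 tail=0 count=1
After op 7 (write(5)): arr=[5 6 4] head=2 tail=1 count=2
After op 8 (write(11)): arr=[5 11 4] head=2 tail=2 count=3
After op 9 (write(8)): arr=[5 11 8] head=0 tail=0 count=3

Answer: 0 0 3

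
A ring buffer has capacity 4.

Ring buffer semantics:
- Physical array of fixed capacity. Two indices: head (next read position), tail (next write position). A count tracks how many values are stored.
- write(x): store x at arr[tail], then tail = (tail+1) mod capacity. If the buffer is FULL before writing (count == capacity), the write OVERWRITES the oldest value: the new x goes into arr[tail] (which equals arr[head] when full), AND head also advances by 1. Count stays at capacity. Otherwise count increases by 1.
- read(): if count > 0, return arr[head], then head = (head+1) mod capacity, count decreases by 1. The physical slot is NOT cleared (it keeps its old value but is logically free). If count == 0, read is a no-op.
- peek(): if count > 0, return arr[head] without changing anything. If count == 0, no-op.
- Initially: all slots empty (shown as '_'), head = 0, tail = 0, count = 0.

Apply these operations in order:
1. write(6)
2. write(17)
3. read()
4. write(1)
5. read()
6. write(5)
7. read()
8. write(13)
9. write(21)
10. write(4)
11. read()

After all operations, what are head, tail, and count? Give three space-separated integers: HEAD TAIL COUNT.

After op 1 (write(6)): arr=[6 _ _ _] head=0 tail=1 count=1
After op 2 (write(17)): arr=[6 17 _ _] head=0 tail=2 count=2
After op 3 (read()): arr=[6 17 _ _] head=1 tail=2 count=1
After op 4 (write(1)): arr=[6 17 1 _] head=1 tail=3 count=2
After op 5 (read()): arr=[6 17 1 _] head=2 tail=3 count=1
After op 6 (write(5)): arr=[6 17 1 5] head=2 tail=0 count=2
After op 7 (read()): arr=[6 17 1 5] head=3 tail=0 count=1
After op 8 (write(13)): arr=[13 17 1 5] head=3 tail=1 count=2
After op 9 (write(21)): arr=[13 21 1 5] head=3 tail=2 count=3
After op 10 (write(4)): arr=[13 21 4 5] head=3 tail=3 count=4
After op 11 (read()): arr=[13 21 4 5] head=0 tail=3 count=3

Answer: 0 3 3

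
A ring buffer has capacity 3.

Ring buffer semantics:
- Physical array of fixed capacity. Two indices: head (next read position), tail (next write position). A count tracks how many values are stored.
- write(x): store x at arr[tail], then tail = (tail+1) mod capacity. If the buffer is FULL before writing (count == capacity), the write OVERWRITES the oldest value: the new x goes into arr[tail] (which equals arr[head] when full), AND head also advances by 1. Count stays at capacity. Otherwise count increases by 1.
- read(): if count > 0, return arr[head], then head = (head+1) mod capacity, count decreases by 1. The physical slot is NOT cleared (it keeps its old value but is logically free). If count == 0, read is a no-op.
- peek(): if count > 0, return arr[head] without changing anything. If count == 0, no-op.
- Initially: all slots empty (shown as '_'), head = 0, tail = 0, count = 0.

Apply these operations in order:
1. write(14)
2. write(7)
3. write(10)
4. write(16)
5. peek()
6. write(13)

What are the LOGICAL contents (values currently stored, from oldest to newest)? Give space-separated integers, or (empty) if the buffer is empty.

Answer: 10 16 13

Derivation:
After op 1 (write(14)): arr=[14 _ _] head=0 tail=1 count=1
After op 2 (write(7)): arr=[14 7 _] head=0 tail=2 count=2
After op 3 (write(10)): arr=[14 7 10] head=0 tail=0 count=3
After op 4 (write(16)): arr=[16 7 10] head=1 tail=1 count=3
After op 5 (peek()): arr=[16 7 10] head=1 tail=1 count=3
After op 6 (write(13)): arr=[16 13 10] head=2 tail=2 count=3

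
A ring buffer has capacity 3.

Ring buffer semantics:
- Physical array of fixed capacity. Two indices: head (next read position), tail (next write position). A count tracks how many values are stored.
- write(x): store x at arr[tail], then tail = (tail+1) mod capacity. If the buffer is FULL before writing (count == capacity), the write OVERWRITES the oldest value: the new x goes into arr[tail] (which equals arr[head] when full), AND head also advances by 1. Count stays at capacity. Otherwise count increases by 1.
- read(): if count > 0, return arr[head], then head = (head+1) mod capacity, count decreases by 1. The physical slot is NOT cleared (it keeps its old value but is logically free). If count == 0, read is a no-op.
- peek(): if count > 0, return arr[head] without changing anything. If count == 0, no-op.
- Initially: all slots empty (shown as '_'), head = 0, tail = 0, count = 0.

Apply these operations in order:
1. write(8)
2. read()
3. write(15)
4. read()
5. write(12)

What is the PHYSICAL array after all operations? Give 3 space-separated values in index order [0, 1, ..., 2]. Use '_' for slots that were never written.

After op 1 (write(8)): arr=[8 _ _] head=0 tail=1 count=1
After op 2 (read()): arr=[8 _ _] head=1 tail=1 count=0
After op 3 (write(15)): arr=[8 15 _] head=1 tail=2 count=1
After op 4 (read()): arr=[8 15 _] head=2 tail=2 count=0
After op 5 (write(12)): arr=[8 15 12] head=2 tail=0 count=1

Answer: 8 15 12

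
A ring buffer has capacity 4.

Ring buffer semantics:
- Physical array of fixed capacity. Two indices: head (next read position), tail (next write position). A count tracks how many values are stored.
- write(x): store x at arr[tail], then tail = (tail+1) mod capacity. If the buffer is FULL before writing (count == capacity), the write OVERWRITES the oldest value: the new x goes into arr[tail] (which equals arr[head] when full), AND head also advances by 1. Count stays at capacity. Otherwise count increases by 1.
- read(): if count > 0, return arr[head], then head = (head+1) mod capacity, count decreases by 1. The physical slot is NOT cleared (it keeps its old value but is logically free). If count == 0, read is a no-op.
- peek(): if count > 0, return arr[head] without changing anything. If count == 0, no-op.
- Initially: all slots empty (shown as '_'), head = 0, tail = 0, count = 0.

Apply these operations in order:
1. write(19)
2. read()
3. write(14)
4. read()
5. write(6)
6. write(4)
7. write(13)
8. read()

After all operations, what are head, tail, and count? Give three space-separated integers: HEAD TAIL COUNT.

Answer: 3 1 2

Derivation:
After op 1 (write(19)): arr=[19 _ _ _] head=0 tail=1 count=1
After op 2 (read()): arr=[19 _ _ _] head=1 tail=1 count=0
After op 3 (write(14)): arr=[19 14 _ _] head=1 tail=2 count=1
After op 4 (read()): arr=[19 14 _ _] head=2 tail=2 count=0
After op 5 (write(6)): arr=[19 14 6 _] head=2 tail=3 count=1
After op 6 (write(4)): arr=[19 14 6 4] head=2 tail=0 count=2
After op 7 (write(13)): arr=[13 14 6 4] head=2 tail=1 count=3
After op 8 (read()): arr=[13 14 6 4] head=3 tail=1 count=2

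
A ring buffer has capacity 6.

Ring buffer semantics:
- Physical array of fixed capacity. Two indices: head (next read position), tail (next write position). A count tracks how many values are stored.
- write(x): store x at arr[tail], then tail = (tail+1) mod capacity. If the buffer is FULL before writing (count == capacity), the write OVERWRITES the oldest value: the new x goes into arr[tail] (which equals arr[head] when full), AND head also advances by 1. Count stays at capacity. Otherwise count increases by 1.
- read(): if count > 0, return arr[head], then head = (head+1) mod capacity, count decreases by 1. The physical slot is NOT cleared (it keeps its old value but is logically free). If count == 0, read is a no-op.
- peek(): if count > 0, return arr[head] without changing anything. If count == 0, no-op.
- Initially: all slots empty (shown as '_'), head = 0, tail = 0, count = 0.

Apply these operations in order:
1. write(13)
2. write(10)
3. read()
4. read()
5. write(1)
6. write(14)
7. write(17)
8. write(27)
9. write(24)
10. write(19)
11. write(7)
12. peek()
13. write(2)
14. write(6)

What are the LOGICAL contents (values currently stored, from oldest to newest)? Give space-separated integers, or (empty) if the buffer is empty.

Answer: 27 24 19 7 2 6

Derivation:
After op 1 (write(13)): arr=[13 _ _ _ _ _] head=0 tail=1 count=1
After op 2 (write(10)): arr=[13 10 _ _ _ _] head=0 tail=2 count=2
After op 3 (read()): arr=[13 10 _ _ _ _] head=1 tail=2 count=1
After op 4 (read()): arr=[13 10 _ _ _ _] head=2 tail=2 count=0
After op 5 (write(1)): arr=[13 10 1 _ _ _] head=2 tail=3 count=1
After op 6 (write(14)): arr=[13 10 1 14 _ _] head=2 tail=4 count=2
After op 7 (write(17)): arr=[13 10 1 14 17 _] head=2 tail=5 count=3
After op 8 (write(27)): arr=[13 10 1 14 17 27] head=2 tail=0 count=4
After op 9 (write(24)): arr=[24 10 1 14 17 27] head=2 tail=1 count=5
After op 10 (write(19)): arr=[24 19 1 14 17 27] head=2 tail=2 count=6
After op 11 (write(7)): arr=[24 19 7 14 17 27] head=3 tail=3 count=6
After op 12 (peek()): arr=[24 19 7 14 17 27] head=3 tail=3 count=6
After op 13 (write(2)): arr=[24 19 7 2 17 27] head=4 tail=4 count=6
After op 14 (write(6)): arr=[24 19 7 2 6 27] head=5 tail=5 count=6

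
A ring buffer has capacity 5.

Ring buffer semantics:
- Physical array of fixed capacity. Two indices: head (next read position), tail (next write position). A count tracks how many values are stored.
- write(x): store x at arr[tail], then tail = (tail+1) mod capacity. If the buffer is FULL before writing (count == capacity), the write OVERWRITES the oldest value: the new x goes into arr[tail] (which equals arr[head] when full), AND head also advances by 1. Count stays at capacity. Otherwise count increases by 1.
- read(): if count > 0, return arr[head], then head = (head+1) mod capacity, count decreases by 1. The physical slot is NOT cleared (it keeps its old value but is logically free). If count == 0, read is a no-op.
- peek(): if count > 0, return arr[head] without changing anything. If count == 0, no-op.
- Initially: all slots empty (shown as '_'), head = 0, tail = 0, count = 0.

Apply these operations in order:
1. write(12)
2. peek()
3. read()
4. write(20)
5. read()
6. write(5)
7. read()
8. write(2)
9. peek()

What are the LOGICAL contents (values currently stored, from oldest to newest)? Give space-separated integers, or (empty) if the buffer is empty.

Answer: 2

Derivation:
After op 1 (write(12)): arr=[12 _ _ _ _] head=0 tail=1 count=1
After op 2 (peek()): arr=[12 _ _ _ _] head=0 tail=1 count=1
After op 3 (read()): arr=[12 _ _ _ _] head=1 tail=1 count=0
After op 4 (write(20)): arr=[12 20 _ _ _] head=1 tail=2 count=1
After op 5 (read()): arr=[12 20 _ _ _] head=2 tail=2 count=0
After op 6 (write(5)): arr=[12 20 5 _ _] head=2 tail=3 count=1
After op 7 (read()): arr=[12 20 5 _ _] head=3 tail=3 count=0
After op 8 (write(2)): arr=[12 20 5 2 _] head=3 tail=4 count=1
After op 9 (peek()): arr=[12 20 5 2 _] head=3 tail=4 count=1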